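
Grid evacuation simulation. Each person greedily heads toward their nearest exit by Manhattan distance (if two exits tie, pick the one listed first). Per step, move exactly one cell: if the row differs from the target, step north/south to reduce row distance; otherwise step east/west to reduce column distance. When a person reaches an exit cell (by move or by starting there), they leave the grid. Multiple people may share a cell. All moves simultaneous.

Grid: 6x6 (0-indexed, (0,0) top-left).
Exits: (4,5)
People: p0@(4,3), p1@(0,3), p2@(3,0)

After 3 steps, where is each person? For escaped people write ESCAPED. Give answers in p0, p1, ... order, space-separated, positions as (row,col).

Step 1: p0:(4,3)->(4,4) | p1:(0,3)->(1,3) | p2:(3,0)->(4,0)
Step 2: p0:(4,4)->(4,5)->EXIT | p1:(1,3)->(2,3) | p2:(4,0)->(4,1)
Step 3: p0:escaped | p1:(2,3)->(3,3) | p2:(4,1)->(4,2)

ESCAPED (3,3) (4,2)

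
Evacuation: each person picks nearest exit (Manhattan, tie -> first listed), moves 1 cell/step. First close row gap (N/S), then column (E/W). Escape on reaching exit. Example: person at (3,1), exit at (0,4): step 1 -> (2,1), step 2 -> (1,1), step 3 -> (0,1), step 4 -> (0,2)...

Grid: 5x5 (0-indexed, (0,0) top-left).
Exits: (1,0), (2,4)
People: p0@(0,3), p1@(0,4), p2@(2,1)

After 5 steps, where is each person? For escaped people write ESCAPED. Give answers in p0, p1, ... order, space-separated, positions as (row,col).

Step 1: p0:(0,3)->(1,3) | p1:(0,4)->(1,4) | p2:(2,1)->(1,1)
Step 2: p0:(1,3)->(2,3) | p1:(1,4)->(2,4)->EXIT | p2:(1,1)->(1,0)->EXIT
Step 3: p0:(2,3)->(2,4)->EXIT | p1:escaped | p2:escaped

ESCAPED ESCAPED ESCAPED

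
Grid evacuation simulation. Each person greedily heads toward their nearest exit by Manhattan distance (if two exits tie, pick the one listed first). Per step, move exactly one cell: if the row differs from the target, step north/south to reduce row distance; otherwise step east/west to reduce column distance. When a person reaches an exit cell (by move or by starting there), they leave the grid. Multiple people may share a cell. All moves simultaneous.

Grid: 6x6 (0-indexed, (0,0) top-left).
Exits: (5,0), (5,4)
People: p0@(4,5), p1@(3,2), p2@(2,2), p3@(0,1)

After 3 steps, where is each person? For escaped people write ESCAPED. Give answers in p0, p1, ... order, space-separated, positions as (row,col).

Step 1: p0:(4,5)->(5,5) | p1:(3,2)->(4,2) | p2:(2,2)->(3,2) | p3:(0,1)->(1,1)
Step 2: p0:(5,5)->(5,4)->EXIT | p1:(4,2)->(5,2) | p2:(3,2)->(4,2) | p3:(1,1)->(2,1)
Step 3: p0:escaped | p1:(5,2)->(5,1) | p2:(4,2)->(5,2) | p3:(2,1)->(3,1)

ESCAPED (5,1) (5,2) (3,1)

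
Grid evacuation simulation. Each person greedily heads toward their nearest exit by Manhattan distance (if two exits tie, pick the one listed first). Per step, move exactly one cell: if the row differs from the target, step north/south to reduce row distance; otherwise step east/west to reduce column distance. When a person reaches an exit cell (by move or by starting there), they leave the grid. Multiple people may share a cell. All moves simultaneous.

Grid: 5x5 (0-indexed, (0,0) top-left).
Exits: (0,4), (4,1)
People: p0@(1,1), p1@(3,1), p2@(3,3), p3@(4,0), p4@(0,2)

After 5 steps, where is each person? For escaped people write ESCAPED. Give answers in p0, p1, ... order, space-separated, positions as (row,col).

Step 1: p0:(1,1)->(2,1) | p1:(3,1)->(4,1)->EXIT | p2:(3,3)->(4,3) | p3:(4,0)->(4,1)->EXIT | p4:(0,2)->(0,3)
Step 2: p0:(2,1)->(3,1) | p1:escaped | p2:(4,3)->(4,2) | p3:escaped | p4:(0,3)->(0,4)->EXIT
Step 3: p0:(3,1)->(4,1)->EXIT | p1:escaped | p2:(4,2)->(4,1)->EXIT | p3:escaped | p4:escaped

ESCAPED ESCAPED ESCAPED ESCAPED ESCAPED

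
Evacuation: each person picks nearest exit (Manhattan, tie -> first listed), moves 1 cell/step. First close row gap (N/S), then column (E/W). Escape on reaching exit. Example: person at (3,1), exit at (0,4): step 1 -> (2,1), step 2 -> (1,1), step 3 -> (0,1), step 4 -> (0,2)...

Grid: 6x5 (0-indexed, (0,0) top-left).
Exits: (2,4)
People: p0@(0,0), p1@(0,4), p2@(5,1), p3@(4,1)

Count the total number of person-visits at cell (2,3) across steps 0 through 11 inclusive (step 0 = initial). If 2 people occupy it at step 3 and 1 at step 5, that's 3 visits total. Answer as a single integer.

Answer: 3

Derivation:
Step 0: p0@(0,0) p1@(0,4) p2@(5,1) p3@(4,1) -> at (2,3): 0 [-], cum=0
Step 1: p0@(1,0) p1@(1,4) p2@(4,1) p3@(3,1) -> at (2,3): 0 [-], cum=0
Step 2: p0@(2,0) p1@ESC p2@(3,1) p3@(2,1) -> at (2,3): 0 [-], cum=0
Step 3: p0@(2,1) p1@ESC p2@(2,1) p3@(2,2) -> at (2,3): 0 [-], cum=0
Step 4: p0@(2,2) p1@ESC p2@(2,2) p3@(2,3) -> at (2,3): 1 [p3], cum=1
Step 5: p0@(2,3) p1@ESC p2@(2,3) p3@ESC -> at (2,3): 2 [p0,p2], cum=3
Step 6: p0@ESC p1@ESC p2@ESC p3@ESC -> at (2,3): 0 [-], cum=3
Total visits = 3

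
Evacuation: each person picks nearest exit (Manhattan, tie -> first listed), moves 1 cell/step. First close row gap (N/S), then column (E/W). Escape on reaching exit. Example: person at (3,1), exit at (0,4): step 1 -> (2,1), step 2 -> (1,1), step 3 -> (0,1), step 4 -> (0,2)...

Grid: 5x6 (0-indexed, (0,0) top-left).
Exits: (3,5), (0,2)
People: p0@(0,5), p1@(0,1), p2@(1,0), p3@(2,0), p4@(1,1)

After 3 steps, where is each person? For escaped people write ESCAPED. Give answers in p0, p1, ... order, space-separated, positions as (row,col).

Step 1: p0:(0,5)->(1,5) | p1:(0,1)->(0,2)->EXIT | p2:(1,0)->(0,0) | p3:(2,0)->(1,0) | p4:(1,1)->(0,1)
Step 2: p0:(1,5)->(2,5) | p1:escaped | p2:(0,0)->(0,1) | p3:(1,0)->(0,0) | p4:(0,1)->(0,2)->EXIT
Step 3: p0:(2,5)->(3,5)->EXIT | p1:escaped | p2:(0,1)->(0,2)->EXIT | p3:(0,0)->(0,1) | p4:escaped

ESCAPED ESCAPED ESCAPED (0,1) ESCAPED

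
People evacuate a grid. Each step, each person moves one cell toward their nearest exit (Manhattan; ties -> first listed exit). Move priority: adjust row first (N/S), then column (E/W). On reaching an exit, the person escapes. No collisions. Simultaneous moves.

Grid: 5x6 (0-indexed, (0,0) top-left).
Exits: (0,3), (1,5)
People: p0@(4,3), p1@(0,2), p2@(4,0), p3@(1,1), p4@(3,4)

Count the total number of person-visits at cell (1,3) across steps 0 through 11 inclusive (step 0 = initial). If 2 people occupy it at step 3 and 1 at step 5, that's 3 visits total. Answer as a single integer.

Step 0: p0@(4,3) p1@(0,2) p2@(4,0) p3@(1,1) p4@(3,4) -> at (1,3): 0 [-], cum=0
Step 1: p0@(3,3) p1@ESC p2@(3,0) p3@(0,1) p4@(2,4) -> at (1,3): 0 [-], cum=0
Step 2: p0@(2,3) p1@ESC p2@(2,0) p3@(0,2) p4@(1,4) -> at (1,3): 0 [-], cum=0
Step 3: p0@(1,3) p1@ESC p2@(1,0) p3@ESC p4@ESC -> at (1,3): 1 [p0], cum=1
Step 4: p0@ESC p1@ESC p2@(0,0) p3@ESC p4@ESC -> at (1,3): 0 [-], cum=1
Step 5: p0@ESC p1@ESC p2@(0,1) p3@ESC p4@ESC -> at (1,3): 0 [-], cum=1
Step 6: p0@ESC p1@ESC p2@(0,2) p3@ESC p4@ESC -> at (1,3): 0 [-], cum=1
Step 7: p0@ESC p1@ESC p2@ESC p3@ESC p4@ESC -> at (1,3): 0 [-], cum=1
Total visits = 1

Answer: 1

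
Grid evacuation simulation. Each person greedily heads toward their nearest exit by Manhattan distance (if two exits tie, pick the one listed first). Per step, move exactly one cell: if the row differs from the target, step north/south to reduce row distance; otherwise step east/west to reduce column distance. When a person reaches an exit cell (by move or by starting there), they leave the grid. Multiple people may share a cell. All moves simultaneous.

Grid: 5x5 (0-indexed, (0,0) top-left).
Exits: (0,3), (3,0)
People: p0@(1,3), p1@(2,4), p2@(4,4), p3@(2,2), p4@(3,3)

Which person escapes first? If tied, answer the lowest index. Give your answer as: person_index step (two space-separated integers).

Step 1: p0:(1,3)->(0,3)->EXIT | p1:(2,4)->(1,4) | p2:(4,4)->(3,4) | p3:(2,2)->(1,2) | p4:(3,3)->(2,3)
Step 2: p0:escaped | p1:(1,4)->(0,4) | p2:(3,4)->(2,4) | p3:(1,2)->(0,2) | p4:(2,3)->(1,3)
Step 3: p0:escaped | p1:(0,4)->(0,3)->EXIT | p2:(2,4)->(1,4) | p3:(0,2)->(0,3)->EXIT | p4:(1,3)->(0,3)->EXIT
Step 4: p0:escaped | p1:escaped | p2:(1,4)->(0,4) | p3:escaped | p4:escaped
Step 5: p0:escaped | p1:escaped | p2:(0,4)->(0,3)->EXIT | p3:escaped | p4:escaped
Exit steps: [1, 3, 5, 3, 3]
First to escape: p0 at step 1

Answer: 0 1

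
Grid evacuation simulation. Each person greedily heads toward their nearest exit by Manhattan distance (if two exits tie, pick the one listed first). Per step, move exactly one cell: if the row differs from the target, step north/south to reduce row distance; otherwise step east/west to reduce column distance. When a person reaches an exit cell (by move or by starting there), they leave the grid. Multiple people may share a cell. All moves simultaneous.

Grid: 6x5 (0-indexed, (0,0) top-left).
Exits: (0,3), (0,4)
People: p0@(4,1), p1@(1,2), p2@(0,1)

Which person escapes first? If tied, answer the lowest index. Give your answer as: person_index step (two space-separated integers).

Step 1: p0:(4,1)->(3,1) | p1:(1,2)->(0,2) | p2:(0,1)->(0,2)
Step 2: p0:(3,1)->(2,1) | p1:(0,2)->(0,3)->EXIT | p2:(0,2)->(0,3)->EXIT
Step 3: p0:(2,1)->(1,1) | p1:escaped | p2:escaped
Step 4: p0:(1,1)->(0,1) | p1:escaped | p2:escaped
Step 5: p0:(0,1)->(0,2) | p1:escaped | p2:escaped
Step 6: p0:(0,2)->(0,3)->EXIT | p1:escaped | p2:escaped
Exit steps: [6, 2, 2]
First to escape: p1 at step 2

Answer: 1 2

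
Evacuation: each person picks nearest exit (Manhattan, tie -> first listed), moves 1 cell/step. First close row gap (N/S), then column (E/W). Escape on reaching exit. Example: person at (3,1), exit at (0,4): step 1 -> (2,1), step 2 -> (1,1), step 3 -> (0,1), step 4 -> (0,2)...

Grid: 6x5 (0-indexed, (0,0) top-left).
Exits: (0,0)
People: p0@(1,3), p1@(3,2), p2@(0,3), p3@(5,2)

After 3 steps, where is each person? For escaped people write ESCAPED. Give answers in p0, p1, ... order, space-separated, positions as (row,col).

Step 1: p0:(1,3)->(0,3) | p1:(3,2)->(2,2) | p2:(0,3)->(0,2) | p3:(5,2)->(4,2)
Step 2: p0:(0,3)->(0,2) | p1:(2,2)->(1,2) | p2:(0,2)->(0,1) | p3:(4,2)->(3,2)
Step 3: p0:(0,2)->(0,1) | p1:(1,2)->(0,2) | p2:(0,1)->(0,0)->EXIT | p3:(3,2)->(2,2)

(0,1) (0,2) ESCAPED (2,2)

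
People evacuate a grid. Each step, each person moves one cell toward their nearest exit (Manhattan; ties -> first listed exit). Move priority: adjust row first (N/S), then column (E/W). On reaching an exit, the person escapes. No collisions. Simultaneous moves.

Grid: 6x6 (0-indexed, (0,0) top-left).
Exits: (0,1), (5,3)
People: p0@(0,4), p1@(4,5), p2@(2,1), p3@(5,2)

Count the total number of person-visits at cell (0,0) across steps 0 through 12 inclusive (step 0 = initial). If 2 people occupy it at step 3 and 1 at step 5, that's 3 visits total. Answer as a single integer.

Answer: 0

Derivation:
Step 0: p0@(0,4) p1@(4,5) p2@(2,1) p3@(5,2) -> at (0,0): 0 [-], cum=0
Step 1: p0@(0,3) p1@(5,5) p2@(1,1) p3@ESC -> at (0,0): 0 [-], cum=0
Step 2: p0@(0,2) p1@(5,4) p2@ESC p3@ESC -> at (0,0): 0 [-], cum=0
Step 3: p0@ESC p1@ESC p2@ESC p3@ESC -> at (0,0): 0 [-], cum=0
Total visits = 0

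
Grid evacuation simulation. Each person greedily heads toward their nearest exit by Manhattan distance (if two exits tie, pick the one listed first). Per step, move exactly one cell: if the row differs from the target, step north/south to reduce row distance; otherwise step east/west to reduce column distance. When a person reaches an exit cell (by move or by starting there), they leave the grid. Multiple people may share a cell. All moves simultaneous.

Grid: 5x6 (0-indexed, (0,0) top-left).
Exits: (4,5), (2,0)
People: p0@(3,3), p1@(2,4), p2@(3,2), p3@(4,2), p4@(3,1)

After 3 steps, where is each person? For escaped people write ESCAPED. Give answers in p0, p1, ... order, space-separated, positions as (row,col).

Step 1: p0:(3,3)->(4,3) | p1:(2,4)->(3,4) | p2:(3,2)->(2,2) | p3:(4,2)->(4,3) | p4:(3,1)->(2,1)
Step 2: p0:(4,3)->(4,4) | p1:(3,4)->(4,4) | p2:(2,2)->(2,1) | p3:(4,3)->(4,4) | p4:(2,1)->(2,0)->EXIT
Step 3: p0:(4,4)->(4,5)->EXIT | p1:(4,4)->(4,5)->EXIT | p2:(2,1)->(2,0)->EXIT | p3:(4,4)->(4,5)->EXIT | p4:escaped

ESCAPED ESCAPED ESCAPED ESCAPED ESCAPED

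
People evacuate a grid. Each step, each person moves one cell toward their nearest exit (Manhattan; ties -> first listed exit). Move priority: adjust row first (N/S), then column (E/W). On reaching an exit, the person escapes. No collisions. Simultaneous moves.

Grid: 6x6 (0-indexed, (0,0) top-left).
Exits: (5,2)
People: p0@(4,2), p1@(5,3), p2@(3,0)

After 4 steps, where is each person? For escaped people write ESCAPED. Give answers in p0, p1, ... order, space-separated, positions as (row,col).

Step 1: p0:(4,2)->(5,2)->EXIT | p1:(5,3)->(5,2)->EXIT | p2:(3,0)->(4,0)
Step 2: p0:escaped | p1:escaped | p2:(4,0)->(5,0)
Step 3: p0:escaped | p1:escaped | p2:(5,0)->(5,1)
Step 4: p0:escaped | p1:escaped | p2:(5,1)->(5,2)->EXIT

ESCAPED ESCAPED ESCAPED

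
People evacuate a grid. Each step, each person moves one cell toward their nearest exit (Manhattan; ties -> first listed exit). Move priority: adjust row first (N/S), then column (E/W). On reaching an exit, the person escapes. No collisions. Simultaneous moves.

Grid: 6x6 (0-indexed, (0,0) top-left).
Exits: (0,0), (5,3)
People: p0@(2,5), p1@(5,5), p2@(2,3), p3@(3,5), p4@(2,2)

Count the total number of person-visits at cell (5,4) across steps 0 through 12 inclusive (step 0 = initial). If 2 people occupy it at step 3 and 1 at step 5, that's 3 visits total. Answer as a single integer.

Step 0: p0@(2,5) p1@(5,5) p2@(2,3) p3@(3,5) p4@(2,2) -> at (5,4): 0 [-], cum=0
Step 1: p0@(3,5) p1@(5,4) p2@(3,3) p3@(4,5) p4@(1,2) -> at (5,4): 1 [p1], cum=1
Step 2: p0@(4,5) p1@ESC p2@(4,3) p3@(5,5) p4@(0,2) -> at (5,4): 0 [-], cum=1
Step 3: p0@(5,5) p1@ESC p2@ESC p3@(5,4) p4@(0,1) -> at (5,4): 1 [p3], cum=2
Step 4: p0@(5,4) p1@ESC p2@ESC p3@ESC p4@ESC -> at (5,4): 1 [p0], cum=3
Step 5: p0@ESC p1@ESC p2@ESC p3@ESC p4@ESC -> at (5,4): 0 [-], cum=3
Total visits = 3

Answer: 3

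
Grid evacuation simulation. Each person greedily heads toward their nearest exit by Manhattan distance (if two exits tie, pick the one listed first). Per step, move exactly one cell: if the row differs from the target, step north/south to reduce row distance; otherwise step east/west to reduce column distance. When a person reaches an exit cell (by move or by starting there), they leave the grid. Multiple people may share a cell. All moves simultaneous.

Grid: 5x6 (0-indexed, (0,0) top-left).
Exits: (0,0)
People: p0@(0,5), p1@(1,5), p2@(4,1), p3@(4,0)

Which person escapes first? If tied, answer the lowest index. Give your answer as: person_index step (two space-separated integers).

Step 1: p0:(0,5)->(0,4) | p1:(1,5)->(0,5) | p2:(4,1)->(3,1) | p3:(4,0)->(3,0)
Step 2: p0:(0,4)->(0,3) | p1:(0,5)->(0,4) | p2:(3,1)->(2,1) | p3:(3,0)->(2,0)
Step 3: p0:(0,3)->(0,2) | p1:(0,4)->(0,3) | p2:(2,1)->(1,1) | p3:(2,0)->(1,0)
Step 4: p0:(0,2)->(0,1) | p1:(0,3)->(0,2) | p2:(1,1)->(0,1) | p3:(1,0)->(0,0)->EXIT
Step 5: p0:(0,1)->(0,0)->EXIT | p1:(0,2)->(0,1) | p2:(0,1)->(0,0)->EXIT | p3:escaped
Step 6: p0:escaped | p1:(0,1)->(0,0)->EXIT | p2:escaped | p3:escaped
Exit steps: [5, 6, 5, 4]
First to escape: p3 at step 4

Answer: 3 4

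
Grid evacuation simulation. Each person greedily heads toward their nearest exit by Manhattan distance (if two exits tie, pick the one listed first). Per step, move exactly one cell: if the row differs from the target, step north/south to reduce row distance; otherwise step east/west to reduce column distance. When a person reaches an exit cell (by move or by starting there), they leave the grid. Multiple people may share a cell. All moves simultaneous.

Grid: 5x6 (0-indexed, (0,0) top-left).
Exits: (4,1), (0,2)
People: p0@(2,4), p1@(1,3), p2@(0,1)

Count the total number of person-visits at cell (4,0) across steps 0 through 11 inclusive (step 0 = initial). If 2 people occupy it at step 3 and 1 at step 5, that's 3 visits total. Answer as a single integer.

Step 0: p0@(2,4) p1@(1,3) p2@(0,1) -> at (4,0): 0 [-], cum=0
Step 1: p0@(1,4) p1@(0,3) p2@ESC -> at (4,0): 0 [-], cum=0
Step 2: p0@(0,4) p1@ESC p2@ESC -> at (4,0): 0 [-], cum=0
Step 3: p0@(0,3) p1@ESC p2@ESC -> at (4,0): 0 [-], cum=0
Step 4: p0@ESC p1@ESC p2@ESC -> at (4,0): 0 [-], cum=0
Total visits = 0

Answer: 0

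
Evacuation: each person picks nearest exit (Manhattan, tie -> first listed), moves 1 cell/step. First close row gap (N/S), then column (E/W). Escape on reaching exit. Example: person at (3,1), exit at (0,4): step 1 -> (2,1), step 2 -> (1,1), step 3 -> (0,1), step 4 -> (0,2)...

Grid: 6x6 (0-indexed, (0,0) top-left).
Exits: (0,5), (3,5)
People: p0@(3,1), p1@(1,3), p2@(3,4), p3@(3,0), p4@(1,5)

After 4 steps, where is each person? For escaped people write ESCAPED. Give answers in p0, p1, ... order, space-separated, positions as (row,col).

Step 1: p0:(3,1)->(3,2) | p1:(1,3)->(0,3) | p2:(3,4)->(3,5)->EXIT | p3:(3,0)->(3,1) | p4:(1,5)->(0,5)->EXIT
Step 2: p0:(3,2)->(3,3) | p1:(0,3)->(0,4) | p2:escaped | p3:(3,1)->(3,2) | p4:escaped
Step 3: p0:(3,3)->(3,4) | p1:(0,4)->(0,5)->EXIT | p2:escaped | p3:(3,2)->(3,3) | p4:escaped
Step 4: p0:(3,4)->(3,5)->EXIT | p1:escaped | p2:escaped | p3:(3,3)->(3,4) | p4:escaped

ESCAPED ESCAPED ESCAPED (3,4) ESCAPED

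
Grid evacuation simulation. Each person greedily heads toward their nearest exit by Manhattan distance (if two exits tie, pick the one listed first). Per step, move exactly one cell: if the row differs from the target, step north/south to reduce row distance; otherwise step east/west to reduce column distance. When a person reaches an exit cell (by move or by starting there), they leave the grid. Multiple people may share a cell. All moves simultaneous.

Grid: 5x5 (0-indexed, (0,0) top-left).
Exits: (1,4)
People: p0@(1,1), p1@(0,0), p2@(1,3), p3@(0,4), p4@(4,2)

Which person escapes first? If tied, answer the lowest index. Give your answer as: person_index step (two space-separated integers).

Step 1: p0:(1,1)->(1,2) | p1:(0,0)->(1,0) | p2:(1,3)->(1,4)->EXIT | p3:(0,4)->(1,4)->EXIT | p4:(4,2)->(3,2)
Step 2: p0:(1,2)->(1,3) | p1:(1,0)->(1,1) | p2:escaped | p3:escaped | p4:(3,2)->(2,2)
Step 3: p0:(1,3)->(1,4)->EXIT | p1:(1,1)->(1,2) | p2:escaped | p3:escaped | p4:(2,2)->(1,2)
Step 4: p0:escaped | p1:(1,2)->(1,3) | p2:escaped | p3:escaped | p4:(1,2)->(1,3)
Step 5: p0:escaped | p1:(1,3)->(1,4)->EXIT | p2:escaped | p3:escaped | p4:(1,3)->(1,4)->EXIT
Exit steps: [3, 5, 1, 1, 5]
First to escape: p2 at step 1

Answer: 2 1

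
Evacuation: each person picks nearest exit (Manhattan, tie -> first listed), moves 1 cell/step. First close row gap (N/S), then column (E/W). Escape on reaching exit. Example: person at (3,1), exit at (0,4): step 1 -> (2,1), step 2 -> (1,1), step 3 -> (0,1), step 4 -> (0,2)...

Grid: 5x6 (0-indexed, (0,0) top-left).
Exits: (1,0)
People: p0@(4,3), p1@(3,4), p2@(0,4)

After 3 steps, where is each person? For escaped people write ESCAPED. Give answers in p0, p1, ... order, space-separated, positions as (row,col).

Step 1: p0:(4,3)->(3,3) | p1:(3,4)->(2,4) | p2:(0,4)->(1,4)
Step 2: p0:(3,3)->(2,3) | p1:(2,4)->(1,4) | p2:(1,4)->(1,3)
Step 3: p0:(2,3)->(1,3) | p1:(1,4)->(1,3) | p2:(1,3)->(1,2)

(1,3) (1,3) (1,2)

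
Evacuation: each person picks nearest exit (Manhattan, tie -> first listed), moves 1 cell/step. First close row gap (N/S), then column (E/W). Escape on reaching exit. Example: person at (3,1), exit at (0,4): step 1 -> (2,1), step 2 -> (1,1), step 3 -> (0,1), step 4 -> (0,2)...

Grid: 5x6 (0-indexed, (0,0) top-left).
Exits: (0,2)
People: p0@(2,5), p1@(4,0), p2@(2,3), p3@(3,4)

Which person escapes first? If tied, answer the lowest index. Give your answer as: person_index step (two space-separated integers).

Step 1: p0:(2,5)->(1,5) | p1:(4,0)->(3,0) | p2:(2,3)->(1,3) | p3:(3,4)->(2,4)
Step 2: p0:(1,5)->(0,5) | p1:(3,0)->(2,0) | p2:(1,3)->(0,3) | p3:(2,4)->(1,4)
Step 3: p0:(0,5)->(0,4) | p1:(2,0)->(1,0) | p2:(0,3)->(0,2)->EXIT | p3:(1,4)->(0,4)
Step 4: p0:(0,4)->(0,3) | p1:(1,0)->(0,0) | p2:escaped | p3:(0,4)->(0,3)
Step 5: p0:(0,3)->(0,2)->EXIT | p1:(0,0)->(0,1) | p2:escaped | p3:(0,3)->(0,2)->EXIT
Step 6: p0:escaped | p1:(0,1)->(0,2)->EXIT | p2:escaped | p3:escaped
Exit steps: [5, 6, 3, 5]
First to escape: p2 at step 3

Answer: 2 3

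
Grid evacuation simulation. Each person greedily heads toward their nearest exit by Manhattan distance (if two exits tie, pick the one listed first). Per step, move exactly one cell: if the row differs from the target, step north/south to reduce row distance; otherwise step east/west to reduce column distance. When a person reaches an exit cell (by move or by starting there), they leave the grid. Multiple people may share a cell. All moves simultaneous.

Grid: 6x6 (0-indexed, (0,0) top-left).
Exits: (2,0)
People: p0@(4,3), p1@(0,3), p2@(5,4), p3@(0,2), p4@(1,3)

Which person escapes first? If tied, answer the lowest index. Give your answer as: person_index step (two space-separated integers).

Answer: 3 4

Derivation:
Step 1: p0:(4,3)->(3,3) | p1:(0,3)->(1,3) | p2:(5,4)->(4,4) | p3:(0,2)->(1,2) | p4:(1,3)->(2,3)
Step 2: p0:(3,3)->(2,3) | p1:(1,3)->(2,3) | p2:(4,4)->(3,4) | p3:(1,2)->(2,2) | p4:(2,3)->(2,2)
Step 3: p0:(2,3)->(2,2) | p1:(2,3)->(2,2) | p2:(3,4)->(2,4) | p3:(2,2)->(2,1) | p4:(2,2)->(2,1)
Step 4: p0:(2,2)->(2,1) | p1:(2,2)->(2,1) | p2:(2,4)->(2,3) | p3:(2,1)->(2,0)->EXIT | p4:(2,1)->(2,0)->EXIT
Step 5: p0:(2,1)->(2,0)->EXIT | p1:(2,1)->(2,0)->EXIT | p2:(2,3)->(2,2) | p3:escaped | p4:escaped
Step 6: p0:escaped | p1:escaped | p2:(2,2)->(2,1) | p3:escaped | p4:escaped
Step 7: p0:escaped | p1:escaped | p2:(2,1)->(2,0)->EXIT | p3:escaped | p4:escaped
Exit steps: [5, 5, 7, 4, 4]
First to escape: p3 at step 4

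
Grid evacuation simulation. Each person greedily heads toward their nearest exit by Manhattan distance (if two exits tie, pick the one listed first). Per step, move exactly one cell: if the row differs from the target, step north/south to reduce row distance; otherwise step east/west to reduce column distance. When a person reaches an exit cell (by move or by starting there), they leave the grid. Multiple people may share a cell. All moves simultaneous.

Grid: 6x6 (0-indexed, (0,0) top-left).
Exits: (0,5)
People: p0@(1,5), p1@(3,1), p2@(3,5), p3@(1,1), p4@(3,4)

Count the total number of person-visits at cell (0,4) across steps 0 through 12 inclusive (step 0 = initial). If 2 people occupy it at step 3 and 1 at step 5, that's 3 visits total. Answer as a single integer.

Step 0: p0@(1,5) p1@(3,1) p2@(3,5) p3@(1,1) p4@(3,4) -> at (0,4): 0 [-], cum=0
Step 1: p0@ESC p1@(2,1) p2@(2,5) p3@(0,1) p4@(2,4) -> at (0,4): 0 [-], cum=0
Step 2: p0@ESC p1@(1,1) p2@(1,5) p3@(0,2) p4@(1,4) -> at (0,4): 0 [-], cum=0
Step 3: p0@ESC p1@(0,1) p2@ESC p3@(0,3) p4@(0,4) -> at (0,4): 1 [p4], cum=1
Step 4: p0@ESC p1@(0,2) p2@ESC p3@(0,4) p4@ESC -> at (0,4): 1 [p3], cum=2
Step 5: p0@ESC p1@(0,3) p2@ESC p3@ESC p4@ESC -> at (0,4): 0 [-], cum=2
Step 6: p0@ESC p1@(0,4) p2@ESC p3@ESC p4@ESC -> at (0,4): 1 [p1], cum=3
Step 7: p0@ESC p1@ESC p2@ESC p3@ESC p4@ESC -> at (0,4): 0 [-], cum=3
Total visits = 3

Answer: 3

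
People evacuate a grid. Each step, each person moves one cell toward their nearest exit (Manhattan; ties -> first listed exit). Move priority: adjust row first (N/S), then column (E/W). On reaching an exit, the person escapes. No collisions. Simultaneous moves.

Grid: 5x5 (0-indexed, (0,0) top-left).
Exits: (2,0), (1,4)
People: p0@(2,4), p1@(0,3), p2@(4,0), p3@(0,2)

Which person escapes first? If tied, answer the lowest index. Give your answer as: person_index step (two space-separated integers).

Answer: 0 1

Derivation:
Step 1: p0:(2,4)->(1,4)->EXIT | p1:(0,3)->(1,3) | p2:(4,0)->(3,0) | p3:(0,2)->(1,2)
Step 2: p0:escaped | p1:(1,3)->(1,4)->EXIT | p2:(3,0)->(2,0)->EXIT | p3:(1,2)->(1,3)
Step 3: p0:escaped | p1:escaped | p2:escaped | p3:(1,3)->(1,4)->EXIT
Exit steps: [1, 2, 2, 3]
First to escape: p0 at step 1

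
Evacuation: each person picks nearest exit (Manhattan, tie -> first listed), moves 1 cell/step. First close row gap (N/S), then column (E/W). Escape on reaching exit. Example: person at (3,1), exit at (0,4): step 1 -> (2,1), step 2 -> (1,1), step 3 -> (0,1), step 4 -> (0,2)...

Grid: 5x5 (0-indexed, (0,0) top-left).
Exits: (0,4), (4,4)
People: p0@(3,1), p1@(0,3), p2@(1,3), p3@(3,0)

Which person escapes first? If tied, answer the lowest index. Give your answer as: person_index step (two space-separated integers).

Step 1: p0:(3,1)->(4,1) | p1:(0,3)->(0,4)->EXIT | p2:(1,3)->(0,3) | p3:(3,0)->(4,0)
Step 2: p0:(4,1)->(4,2) | p1:escaped | p2:(0,3)->(0,4)->EXIT | p3:(4,0)->(4,1)
Step 3: p0:(4,2)->(4,3) | p1:escaped | p2:escaped | p3:(4,1)->(4,2)
Step 4: p0:(4,3)->(4,4)->EXIT | p1:escaped | p2:escaped | p3:(4,2)->(4,3)
Step 5: p0:escaped | p1:escaped | p2:escaped | p3:(4,3)->(4,4)->EXIT
Exit steps: [4, 1, 2, 5]
First to escape: p1 at step 1

Answer: 1 1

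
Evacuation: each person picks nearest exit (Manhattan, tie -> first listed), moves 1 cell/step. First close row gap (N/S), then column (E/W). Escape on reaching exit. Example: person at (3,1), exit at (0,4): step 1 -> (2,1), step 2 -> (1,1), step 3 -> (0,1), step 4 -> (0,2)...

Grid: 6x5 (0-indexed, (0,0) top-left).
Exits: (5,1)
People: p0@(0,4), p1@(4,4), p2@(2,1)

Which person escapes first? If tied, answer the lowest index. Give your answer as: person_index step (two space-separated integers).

Step 1: p0:(0,4)->(1,4) | p1:(4,4)->(5,4) | p2:(2,1)->(3,1)
Step 2: p0:(1,4)->(2,4) | p1:(5,4)->(5,3) | p2:(3,1)->(4,1)
Step 3: p0:(2,4)->(3,4) | p1:(5,3)->(5,2) | p2:(4,1)->(5,1)->EXIT
Step 4: p0:(3,4)->(4,4) | p1:(5,2)->(5,1)->EXIT | p2:escaped
Step 5: p0:(4,4)->(5,4) | p1:escaped | p2:escaped
Step 6: p0:(5,4)->(5,3) | p1:escaped | p2:escaped
Step 7: p0:(5,3)->(5,2) | p1:escaped | p2:escaped
Step 8: p0:(5,2)->(5,1)->EXIT | p1:escaped | p2:escaped
Exit steps: [8, 4, 3]
First to escape: p2 at step 3

Answer: 2 3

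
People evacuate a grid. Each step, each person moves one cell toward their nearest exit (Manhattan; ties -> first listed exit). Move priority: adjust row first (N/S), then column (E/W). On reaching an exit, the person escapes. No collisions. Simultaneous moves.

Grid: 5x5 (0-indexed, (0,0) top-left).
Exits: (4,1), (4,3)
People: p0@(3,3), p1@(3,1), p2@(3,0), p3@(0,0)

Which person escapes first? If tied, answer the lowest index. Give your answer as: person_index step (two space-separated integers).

Step 1: p0:(3,3)->(4,3)->EXIT | p1:(3,1)->(4,1)->EXIT | p2:(3,0)->(4,0) | p3:(0,0)->(1,0)
Step 2: p0:escaped | p1:escaped | p2:(4,0)->(4,1)->EXIT | p3:(1,0)->(2,0)
Step 3: p0:escaped | p1:escaped | p2:escaped | p3:(2,0)->(3,0)
Step 4: p0:escaped | p1:escaped | p2:escaped | p3:(3,0)->(4,0)
Step 5: p0:escaped | p1:escaped | p2:escaped | p3:(4,0)->(4,1)->EXIT
Exit steps: [1, 1, 2, 5]
First to escape: p0 at step 1

Answer: 0 1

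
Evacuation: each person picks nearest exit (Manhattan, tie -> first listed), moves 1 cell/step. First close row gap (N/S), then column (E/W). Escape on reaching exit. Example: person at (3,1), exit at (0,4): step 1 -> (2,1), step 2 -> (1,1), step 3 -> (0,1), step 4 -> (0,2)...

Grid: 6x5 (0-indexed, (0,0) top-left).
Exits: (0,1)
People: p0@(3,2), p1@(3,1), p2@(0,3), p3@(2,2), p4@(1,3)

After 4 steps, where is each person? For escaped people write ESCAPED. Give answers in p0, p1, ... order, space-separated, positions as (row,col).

Step 1: p0:(3,2)->(2,2) | p1:(3,1)->(2,1) | p2:(0,3)->(0,2) | p3:(2,2)->(1,2) | p4:(1,3)->(0,3)
Step 2: p0:(2,2)->(1,2) | p1:(2,1)->(1,1) | p2:(0,2)->(0,1)->EXIT | p3:(1,2)->(0,2) | p4:(0,3)->(0,2)
Step 3: p0:(1,2)->(0,2) | p1:(1,1)->(0,1)->EXIT | p2:escaped | p3:(0,2)->(0,1)->EXIT | p4:(0,2)->(0,1)->EXIT
Step 4: p0:(0,2)->(0,1)->EXIT | p1:escaped | p2:escaped | p3:escaped | p4:escaped

ESCAPED ESCAPED ESCAPED ESCAPED ESCAPED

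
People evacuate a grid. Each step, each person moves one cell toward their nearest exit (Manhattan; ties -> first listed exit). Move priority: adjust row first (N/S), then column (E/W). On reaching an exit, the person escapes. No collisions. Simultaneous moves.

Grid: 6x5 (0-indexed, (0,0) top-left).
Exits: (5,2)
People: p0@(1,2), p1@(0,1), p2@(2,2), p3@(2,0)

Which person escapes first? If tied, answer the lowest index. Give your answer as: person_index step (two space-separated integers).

Step 1: p0:(1,2)->(2,2) | p1:(0,1)->(1,1) | p2:(2,2)->(3,2) | p3:(2,0)->(3,0)
Step 2: p0:(2,2)->(3,2) | p1:(1,1)->(2,1) | p2:(3,2)->(4,2) | p3:(3,0)->(4,0)
Step 3: p0:(3,2)->(4,2) | p1:(2,1)->(3,1) | p2:(4,2)->(5,2)->EXIT | p3:(4,0)->(5,0)
Step 4: p0:(4,2)->(5,2)->EXIT | p1:(3,1)->(4,1) | p2:escaped | p3:(5,0)->(5,1)
Step 5: p0:escaped | p1:(4,1)->(5,1) | p2:escaped | p3:(5,1)->(5,2)->EXIT
Step 6: p0:escaped | p1:(5,1)->(5,2)->EXIT | p2:escaped | p3:escaped
Exit steps: [4, 6, 3, 5]
First to escape: p2 at step 3

Answer: 2 3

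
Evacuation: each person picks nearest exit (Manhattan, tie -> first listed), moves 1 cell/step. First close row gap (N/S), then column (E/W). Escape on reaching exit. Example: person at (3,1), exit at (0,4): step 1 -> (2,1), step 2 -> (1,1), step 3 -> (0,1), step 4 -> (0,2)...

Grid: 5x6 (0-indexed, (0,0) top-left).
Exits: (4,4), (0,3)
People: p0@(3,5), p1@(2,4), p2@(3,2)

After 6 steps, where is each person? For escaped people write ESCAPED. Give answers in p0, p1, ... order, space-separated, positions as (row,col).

Step 1: p0:(3,5)->(4,5) | p1:(2,4)->(3,4) | p2:(3,2)->(4,2)
Step 2: p0:(4,5)->(4,4)->EXIT | p1:(3,4)->(4,4)->EXIT | p2:(4,2)->(4,3)
Step 3: p0:escaped | p1:escaped | p2:(4,3)->(4,4)->EXIT

ESCAPED ESCAPED ESCAPED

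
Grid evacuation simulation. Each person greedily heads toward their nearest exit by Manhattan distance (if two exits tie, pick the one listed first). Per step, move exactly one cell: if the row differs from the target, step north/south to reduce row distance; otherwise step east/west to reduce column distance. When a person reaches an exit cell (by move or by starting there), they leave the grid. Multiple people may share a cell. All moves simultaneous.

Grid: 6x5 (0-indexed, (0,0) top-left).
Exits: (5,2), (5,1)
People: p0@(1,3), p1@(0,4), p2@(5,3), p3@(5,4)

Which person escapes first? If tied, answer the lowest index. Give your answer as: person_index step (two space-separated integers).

Answer: 2 1

Derivation:
Step 1: p0:(1,3)->(2,3) | p1:(0,4)->(1,4) | p2:(5,3)->(5,2)->EXIT | p3:(5,4)->(5,3)
Step 2: p0:(2,3)->(3,3) | p1:(1,4)->(2,4) | p2:escaped | p3:(5,3)->(5,2)->EXIT
Step 3: p0:(3,3)->(4,3) | p1:(2,4)->(3,4) | p2:escaped | p3:escaped
Step 4: p0:(4,3)->(5,3) | p1:(3,4)->(4,4) | p2:escaped | p3:escaped
Step 5: p0:(5,3)->(5,2)->EXIT | p1:(4,4)->(5,4) | p2:escaped | p3:escaped
Step 6: p0:escaped | p1:(5,4)->(5,3) | p2:escaped | p3:escaped
Step 7: p0:escaped | p1:(5,3)->(5,2)->EXIT | p2:escaped | p3:escaped
Exit steps: [5, 7, 1, 2]
First to escape: p2 at step 1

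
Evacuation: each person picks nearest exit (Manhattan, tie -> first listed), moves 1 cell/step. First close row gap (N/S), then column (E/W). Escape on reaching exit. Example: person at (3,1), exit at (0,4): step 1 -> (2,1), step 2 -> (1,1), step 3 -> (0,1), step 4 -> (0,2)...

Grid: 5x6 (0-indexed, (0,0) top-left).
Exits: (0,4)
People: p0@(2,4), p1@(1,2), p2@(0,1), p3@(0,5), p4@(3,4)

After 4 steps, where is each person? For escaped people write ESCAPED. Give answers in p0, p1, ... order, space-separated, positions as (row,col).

Step 1: p0:(2,4)->(1,4) | p1:(1,2)->(0,2) | p2:(0,1)->(0,2) | p3:(0,5)->(0,4)->EXIT | p4:(3,4)->(2,4)
Step 2: p0:(1,4)->(0,4)->EXIT | p1:(0,2)->(0,3) | p2:(0,2)->(0,3) | p3:escaped | p4:(2,4)->(1,4)
Step 3: p0:escaped | p1:(0,3)->(0,4)->EXIT | p2:(0,3)->(0,4)->EXIT | p3:escaped | p4:(1,4)->(0,4)->EXIT

ESCAPED ESCAPED ESCAPED ESCAPED ESCAPED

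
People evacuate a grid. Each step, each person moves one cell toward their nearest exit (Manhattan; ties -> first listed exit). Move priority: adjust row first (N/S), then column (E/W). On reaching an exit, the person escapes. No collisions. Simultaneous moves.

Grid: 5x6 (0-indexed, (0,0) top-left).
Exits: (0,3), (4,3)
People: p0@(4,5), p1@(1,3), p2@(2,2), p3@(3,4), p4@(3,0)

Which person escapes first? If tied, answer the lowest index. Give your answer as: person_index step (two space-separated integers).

Answer: 1 1

Derivation:
Step 1: p0:(4,5)->(4,4) | p1:(1,3)->(0,3)->EXIT | p2:(2,2)->(1,2) | p3:(3,4)->(4,4) | p4:(3,0)->(4,0)
Step 2: p0:(4,4)->(4,3)->EXIT | p1:escaped | p2:(1,2)->(0,2) | p3:(4,4)->(4,3)->EXIT | p4:(4,0)->(4,1)
Step 3: p0:escaped | p1:escaped | p2:(0,2)->(0,3)->EXIT | p3:escaped | p4:(4,1)->(4,2)
Step 4: p0:escaped | p1:escaped | p2:escaped | p3:escaped | p4:(4,2)->(4,3)->EXIT
Exit steps: [2, 1, 3, 2, 4]
First to escape: p1 at step 1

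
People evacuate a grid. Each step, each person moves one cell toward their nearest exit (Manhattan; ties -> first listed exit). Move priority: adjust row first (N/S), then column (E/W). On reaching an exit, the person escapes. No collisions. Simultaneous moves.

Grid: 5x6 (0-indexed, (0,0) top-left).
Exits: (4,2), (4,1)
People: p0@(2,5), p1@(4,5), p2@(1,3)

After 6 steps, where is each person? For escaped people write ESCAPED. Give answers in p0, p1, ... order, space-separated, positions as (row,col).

Step 1: p0:(2,5)->(3,5) | p1:(4,5)->(4,4) | p2:(1,3)->(2,3)
Step 2: p0:(3,5)->(4,5) | p1:(4,4)->(4,3) | p2:(2,3)->(3,3)
Step 3: p0:(4,5)->(4,4) | p1:(4,3)->(4,2)->EXIT | p2:(3,3)->(4,3)
Step 4: p0:(4,4)->(4,3) | p1:escaped | p2:(4,3)->(4,2)->EXIT
Step 5: p0:(4,3)->(4,2)->EXIT | p1:escaped | p2:escaped

ESCAPED ESCAPED ESCAPED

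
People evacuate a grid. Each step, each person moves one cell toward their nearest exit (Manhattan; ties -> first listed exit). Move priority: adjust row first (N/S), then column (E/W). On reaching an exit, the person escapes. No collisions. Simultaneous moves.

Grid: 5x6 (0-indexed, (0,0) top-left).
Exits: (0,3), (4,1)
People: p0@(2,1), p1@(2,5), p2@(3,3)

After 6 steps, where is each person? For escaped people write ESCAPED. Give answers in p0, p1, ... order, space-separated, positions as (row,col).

Step 1: p0:(2,1)->(3,1) | p1:(2,5)->(1,5) | p2:(3,3)->(2,3)
Step 2: p0:(3,1)->(4,1)->EXIT | p1:(1,5)->(0,5) | p2:(2,3)->(1,3)
Step 3: p0:escaped | p1:(0,5)->(0,4) | p2:(1,3)->(0,3)->EXIT
Step 4: p0:escaped | p1:(0,4)->(0,3)->EXIT | p2:escaped

ESCAPED ESCAPED ESCAPED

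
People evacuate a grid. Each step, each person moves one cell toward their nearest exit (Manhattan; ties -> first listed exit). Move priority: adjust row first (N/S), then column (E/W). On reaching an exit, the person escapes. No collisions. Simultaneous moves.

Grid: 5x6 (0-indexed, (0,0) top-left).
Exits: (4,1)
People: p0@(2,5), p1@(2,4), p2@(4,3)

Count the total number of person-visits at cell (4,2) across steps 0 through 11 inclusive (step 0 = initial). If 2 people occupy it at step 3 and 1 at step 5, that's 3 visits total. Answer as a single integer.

Answer: 3

Derivation:
Step 0: p0@(2,5) p1@(2,4) p2@(4,3) -> at (4,2): 0 [-], cum=0
Step 1: p0@(3,5) p1@(3,4) p2@(4,2) -> at (4,2): 1 [p2], cum=1
Step 2: p0@(4,5) p1@(4,4) p2@ESC -> at (4,2): 0 [-], cum=1
Step 3: p0@(4,4) p1@(4,3) p2@ESC -> at (4,2): 0 [-], cum=1
Step 4: p0@(4,3) p1@(4,2) p2@ESC -> at (4,2): 1 [p1], cum=2
Step 5: p0@(4,2) p1@ESC p2@ESC -> at (4,2): 1 [p0], cum=3
Step 6: p0@ESC p1@ESC p2@ESC -> at (4,2): 0 [-], cum=3
Total visits = 3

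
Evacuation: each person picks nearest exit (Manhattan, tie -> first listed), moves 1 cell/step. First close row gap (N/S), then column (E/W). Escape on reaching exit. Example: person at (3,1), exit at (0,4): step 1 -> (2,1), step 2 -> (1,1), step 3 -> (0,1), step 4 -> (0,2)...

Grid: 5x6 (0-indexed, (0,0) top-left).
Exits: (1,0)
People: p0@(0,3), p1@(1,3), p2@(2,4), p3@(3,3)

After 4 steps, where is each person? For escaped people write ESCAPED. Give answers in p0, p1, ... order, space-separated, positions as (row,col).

Step 1: p0:(0,3)->(1,3) | p1:(1,3)->(1,2) | p2:(2,4)->(1,4) | p3:(3,3)->(2,3)
Step 2: p0:(1,3)->(1,2) | p1:(1,2)->(1,1) | p2:(1,4)->(1,3) | p3:(2,3)->(1,3)
Step 3: p0:(1,2)->(1,1) | p1:(1,1)->(1,0)->EXIT | p2:(1,3)->(1,2) | p3:(1,3)->(1,2)
Step 4: p0:(1,1)->(1,0)->EXIT | p1:escaped | p2:(1,2)->(1,1) | p3:(1,2)->(1,1)

ESCAPED ESCAPED (1,1) (1,1)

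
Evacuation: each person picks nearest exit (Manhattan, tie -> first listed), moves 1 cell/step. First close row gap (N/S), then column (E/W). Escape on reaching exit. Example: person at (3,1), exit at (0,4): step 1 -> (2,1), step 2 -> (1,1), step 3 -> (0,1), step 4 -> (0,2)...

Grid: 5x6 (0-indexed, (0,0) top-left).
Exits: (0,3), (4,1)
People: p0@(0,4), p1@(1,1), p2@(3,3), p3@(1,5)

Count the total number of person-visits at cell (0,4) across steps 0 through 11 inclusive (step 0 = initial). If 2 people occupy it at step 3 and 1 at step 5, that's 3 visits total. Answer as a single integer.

Answer: 2

Derivation:
Step 0: p0@(0,4) p1@(1,1) p2@(3,3) p3@(1,5) -> at (0,4): 1 [p0], cum=1
Step 1: p0@ESC p1@(0,1) p2@(2,3) p3@(0,5) -> at (0,4): 0 [-], cum=1
Step 2: p0@ESC p1@(0,2) p2@(1,3) p3@(0,4) -> at (0,4): 1 [p3], cum=2
Step 3: p0@ESC p1@ESC p2@ESC p3@ESC -> at (0,4): 0 [-], cum=2
Total visits = 2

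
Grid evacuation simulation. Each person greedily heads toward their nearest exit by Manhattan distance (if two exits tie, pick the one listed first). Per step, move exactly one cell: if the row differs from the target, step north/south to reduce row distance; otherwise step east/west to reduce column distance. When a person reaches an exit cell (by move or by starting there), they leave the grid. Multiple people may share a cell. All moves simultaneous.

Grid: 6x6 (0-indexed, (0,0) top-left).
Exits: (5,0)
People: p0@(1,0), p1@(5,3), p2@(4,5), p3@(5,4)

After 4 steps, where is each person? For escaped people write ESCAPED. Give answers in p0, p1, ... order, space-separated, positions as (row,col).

Step 1: p0:(1,0)->(2,0) | p1:(5,3)->(5,2) | p2:(4,5)->(5,5) | p3:(5,4)->(5,3)
Step 2: p0:(2,0)->(3,0) | p1:(5,2)->(5,1) | p2:(5,5)->(5,4) | p3:(5,3)->(5,2)
Step 3: p0:(3,0)->(4,0) | p1:(5,1)->(5,0)->EXIT | p2:(5,4)->(5,3) | p3:(5,2)->(5,1)
Step 4: p0:(4,0)->(5,0)->EXIT | p1:escaped | p2:(5,3)->(5,2) | p3:(5,1)->(5,0)->EXIT

ESCAPED ESCAPED (5,2) ESCAPED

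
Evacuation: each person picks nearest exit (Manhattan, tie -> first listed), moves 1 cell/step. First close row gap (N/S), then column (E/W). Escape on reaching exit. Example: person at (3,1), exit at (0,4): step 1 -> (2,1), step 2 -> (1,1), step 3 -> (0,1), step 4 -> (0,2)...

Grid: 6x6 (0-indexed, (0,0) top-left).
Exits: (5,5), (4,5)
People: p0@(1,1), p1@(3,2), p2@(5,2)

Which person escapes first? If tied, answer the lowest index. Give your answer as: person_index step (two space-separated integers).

Step 1: p0:(1,1)->(2,1) | p1:(3,2)->(4,2) | p2:(5,2)->(5,3)
Step 2: p0:(2,1)->(3,1) | p1:(4,2)->(4,3) | p2:(5,3)->(5,4)
Step 3: p0:(3,1)->(4,1) | p1:(4,3)->(4,4) | p2:(5,4)->(5,5)->EXIT
Step 4: p0:(4,1)->(4,2) | p1:(4,4)->(4,5)->EXIT | p2:escaped
Step 5: p0:(4,2)->(4,3) | p1:escaped | p2:escaped
Step 6: p0:(4,3)->(4,4) | p1:escaped | p2:escaped
Step 7: p0:(4,4)->(4,5)->EXIT | p1:escaped | p2:escaped
Exit steps: [7, 4, 3]
First to escape: p2 at step 3

Answer: 2 3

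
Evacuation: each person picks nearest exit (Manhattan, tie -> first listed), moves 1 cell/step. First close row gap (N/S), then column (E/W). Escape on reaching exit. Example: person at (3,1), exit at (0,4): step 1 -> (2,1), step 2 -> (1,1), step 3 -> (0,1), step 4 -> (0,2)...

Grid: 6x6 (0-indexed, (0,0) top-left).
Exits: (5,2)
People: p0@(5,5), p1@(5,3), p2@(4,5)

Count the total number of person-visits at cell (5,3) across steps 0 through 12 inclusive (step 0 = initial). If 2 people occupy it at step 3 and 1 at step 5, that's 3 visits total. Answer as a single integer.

Answer: 3

Derivation:
Step 0: p0@(5,5) p1@(5,3) p2@(4,5) -> at (5,3): 1 [p1], cum=1
Step 1: p0@(5,4) p1@ESC p2@(5,5) -> at (5,3): 0 [-], cum=1
Step 2: p0@(5,3) p1@ESC p2@(5,4) -> at (5,3): 1 [p0], cum=2
Step 3: p0@ESC p1@ESC p2@(5,3) -> at (5,3): 1 [p2], cum=3
Step 4: p0@ESC p1@ESC p2@ESC -> at (5,3): 0 [-], cum=3
Total visits = 3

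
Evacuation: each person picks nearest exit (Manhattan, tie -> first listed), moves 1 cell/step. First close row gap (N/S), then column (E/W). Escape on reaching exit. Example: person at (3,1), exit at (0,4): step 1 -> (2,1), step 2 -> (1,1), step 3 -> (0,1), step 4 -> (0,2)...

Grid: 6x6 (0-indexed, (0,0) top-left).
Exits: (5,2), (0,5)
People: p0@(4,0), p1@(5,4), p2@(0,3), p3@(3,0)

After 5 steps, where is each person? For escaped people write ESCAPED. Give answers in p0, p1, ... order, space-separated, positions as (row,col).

Step 1: p0:(4,0)->(5,0) | p1:(5,4)->(5,3) | p2:(0,3)->(0,4) | p3:(3,0)->(4,0)
Step 2: p0:(5,0)->(5,1) | p1:(5,3)->(5,2)->EXIT | p2:(0,4)->(0,5)->EXIT | p3:(4,0)->(5,0)
Step 3: p0:(5,1)->(5,2)->EXIT | p1:escaped | p2:escaped | p3:(5,0)->(5,1)
Step 4: p0:escaped | p1:escaped | p2:escaped | p3:(5,1)->(5,2)->EXIT

ESCAPED ESCAPED ESCAPED ESCAPED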